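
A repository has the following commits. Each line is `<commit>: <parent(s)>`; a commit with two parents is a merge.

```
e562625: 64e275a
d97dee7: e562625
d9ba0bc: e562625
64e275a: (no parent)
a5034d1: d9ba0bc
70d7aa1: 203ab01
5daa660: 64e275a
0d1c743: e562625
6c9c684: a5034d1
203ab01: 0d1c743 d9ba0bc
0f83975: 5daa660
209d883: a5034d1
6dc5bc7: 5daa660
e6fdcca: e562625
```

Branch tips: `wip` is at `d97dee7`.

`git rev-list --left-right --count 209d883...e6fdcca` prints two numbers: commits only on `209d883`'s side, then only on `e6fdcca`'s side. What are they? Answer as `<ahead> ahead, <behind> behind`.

3 ahead, 1 behind

Reachable from 209d883: {209d883, 64e275a, a5034d1, d9ba0bc, e562625}.
Reachable from e6fdcca: {64e275a, e562625, e6fdcca}.
Only in 209d883's history (ahead): {209d883, a5034d1, d9ba0bc} — 3.
Only in e6fdcca's history (behind): {e6fdcca} — 1.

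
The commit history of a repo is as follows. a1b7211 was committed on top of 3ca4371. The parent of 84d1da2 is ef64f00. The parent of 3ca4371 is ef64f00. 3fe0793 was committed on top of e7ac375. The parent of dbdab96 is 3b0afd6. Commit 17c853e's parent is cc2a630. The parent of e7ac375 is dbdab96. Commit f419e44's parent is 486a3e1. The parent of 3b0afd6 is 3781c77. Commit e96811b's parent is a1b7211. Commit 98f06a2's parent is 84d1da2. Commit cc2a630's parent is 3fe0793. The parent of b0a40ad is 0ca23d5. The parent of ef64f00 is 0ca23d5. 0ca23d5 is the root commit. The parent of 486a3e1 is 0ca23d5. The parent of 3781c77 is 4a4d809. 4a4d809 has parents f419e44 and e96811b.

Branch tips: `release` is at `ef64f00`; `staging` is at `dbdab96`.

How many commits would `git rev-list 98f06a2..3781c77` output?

7

Reachable from 3781c77: {0ca23d5, 3781c77, 3ca4371, 486a3e1, 4a4d809, a1b7211, e96811b, ef64f00, f419e44}.
Reachable from 98f06a2: {0ca23d5, 84d1da2, 98f06a2, ef64f00}.
In 3781c77's history but not 98f06a2's: {3781c77, 3ca4371, 486a3e1, 4a4d809, a1b7211, e96811b, f419e44} — 7 commits.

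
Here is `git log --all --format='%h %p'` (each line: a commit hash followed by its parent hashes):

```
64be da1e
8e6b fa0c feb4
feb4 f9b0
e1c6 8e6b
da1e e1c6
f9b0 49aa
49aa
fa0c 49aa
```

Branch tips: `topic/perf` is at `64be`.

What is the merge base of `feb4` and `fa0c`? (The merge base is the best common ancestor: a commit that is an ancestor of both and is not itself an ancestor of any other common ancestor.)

49aa

Ancestors of feb4: {49aa, f9b0, feb4}.
Ancestors of fa0c: {49aa, fa0c}.
Common ancestors: {49aa}.
The only common ancestor is 49aa, so it is the merge base.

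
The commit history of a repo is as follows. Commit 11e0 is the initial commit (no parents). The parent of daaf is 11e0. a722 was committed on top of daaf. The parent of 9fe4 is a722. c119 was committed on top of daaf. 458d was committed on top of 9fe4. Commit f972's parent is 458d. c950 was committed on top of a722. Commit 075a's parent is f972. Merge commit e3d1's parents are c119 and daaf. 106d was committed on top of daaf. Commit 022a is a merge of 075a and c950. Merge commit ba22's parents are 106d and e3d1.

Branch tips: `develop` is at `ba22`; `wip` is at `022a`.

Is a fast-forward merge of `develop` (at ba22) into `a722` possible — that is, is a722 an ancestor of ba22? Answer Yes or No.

No

A fast-forward from a722 to ba22 is possible iff a722 is an ancestor of ba22.
Ancestors of ba22: {106d, 11e0, ba22, c119, daaf, e3d1}.
a722 is not among them, so fast-forward is not possible.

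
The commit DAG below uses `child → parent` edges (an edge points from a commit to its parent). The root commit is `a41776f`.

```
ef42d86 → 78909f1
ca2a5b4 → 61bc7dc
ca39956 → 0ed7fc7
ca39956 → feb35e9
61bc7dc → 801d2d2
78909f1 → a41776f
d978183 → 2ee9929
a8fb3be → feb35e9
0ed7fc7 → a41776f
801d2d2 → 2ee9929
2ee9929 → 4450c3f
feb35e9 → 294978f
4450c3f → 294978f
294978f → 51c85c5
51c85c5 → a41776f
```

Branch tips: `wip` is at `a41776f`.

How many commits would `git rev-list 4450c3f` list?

Walking parent pointers from 4450c3f: reachable set = {294978f, 4450c3f, 51c85c5, a41776f}.
That is 4 commits.

4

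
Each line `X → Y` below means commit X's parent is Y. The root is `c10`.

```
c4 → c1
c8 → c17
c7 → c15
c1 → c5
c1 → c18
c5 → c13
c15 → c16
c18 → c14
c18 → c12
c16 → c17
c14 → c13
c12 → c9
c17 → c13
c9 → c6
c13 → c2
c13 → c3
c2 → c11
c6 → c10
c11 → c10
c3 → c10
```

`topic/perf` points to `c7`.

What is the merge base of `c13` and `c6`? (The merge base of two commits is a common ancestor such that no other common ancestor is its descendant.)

c10

Ancestors of c13: {c10, c11, c13, c2, c3}.
Ancestors of c6: {c10, c6}.
Common ancestors: {c10}.
The only common ancestor is c10, so it is the merge base.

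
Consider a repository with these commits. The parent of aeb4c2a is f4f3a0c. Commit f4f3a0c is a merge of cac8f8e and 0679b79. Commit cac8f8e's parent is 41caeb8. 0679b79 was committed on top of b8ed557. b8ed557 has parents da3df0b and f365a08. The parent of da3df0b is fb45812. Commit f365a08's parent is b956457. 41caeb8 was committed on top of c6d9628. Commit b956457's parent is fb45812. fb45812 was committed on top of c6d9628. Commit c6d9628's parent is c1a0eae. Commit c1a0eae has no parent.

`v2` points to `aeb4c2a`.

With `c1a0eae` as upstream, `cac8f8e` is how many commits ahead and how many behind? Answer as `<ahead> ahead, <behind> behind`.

3 ahead, 0 behind

Reachable from cac8f8e: {41caeb8, c1a0eae, c6d9628, cac8f8e}.
Reachable from c1a0eae: {c1a0eae}.
Only in cac8f8e's history (ahead): {41caeb8, c6d9628, cac8f8e} — 3.
Only in c1a0eae's history (behind): {} — 0.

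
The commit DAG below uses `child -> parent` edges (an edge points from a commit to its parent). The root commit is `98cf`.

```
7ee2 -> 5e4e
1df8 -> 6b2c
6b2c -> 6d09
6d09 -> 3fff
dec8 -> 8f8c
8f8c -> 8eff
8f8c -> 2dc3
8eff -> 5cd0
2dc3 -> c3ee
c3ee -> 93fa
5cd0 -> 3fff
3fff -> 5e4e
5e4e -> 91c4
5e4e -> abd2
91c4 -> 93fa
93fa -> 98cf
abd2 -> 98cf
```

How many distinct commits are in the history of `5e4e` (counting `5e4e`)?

5

Walking parent pointers from 5e4e: reachable set = {5e4e, 91c4, 93fa, 98cf, abd2}.
That is 5 commits.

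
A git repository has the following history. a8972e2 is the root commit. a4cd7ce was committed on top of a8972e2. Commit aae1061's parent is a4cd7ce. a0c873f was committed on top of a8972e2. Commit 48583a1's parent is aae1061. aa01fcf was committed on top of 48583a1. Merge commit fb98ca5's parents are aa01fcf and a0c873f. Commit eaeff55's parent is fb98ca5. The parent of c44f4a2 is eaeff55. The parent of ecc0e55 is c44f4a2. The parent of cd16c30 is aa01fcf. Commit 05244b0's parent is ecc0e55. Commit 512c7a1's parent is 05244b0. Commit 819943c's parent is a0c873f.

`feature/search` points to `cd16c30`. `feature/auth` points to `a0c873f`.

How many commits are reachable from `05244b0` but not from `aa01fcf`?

6

Reachable from 05244b0: {05244b0, 48583a1, a0c873f, a4cd7ce, a8972e2, aa01fcf, aae1061, c44f4a2, eaeff55, ecc0e55, fb98ca5}.
Reachable from aa01fcf: {48583a1, a4cd7ce, a8972e2, aa01fcf, aae1061}.
In 05244b0's history but not aa01fcf's: {05244b0, a0c873f, c44f4a2, eaeff55, ecc0e55, fb98ca5} — 6 commits.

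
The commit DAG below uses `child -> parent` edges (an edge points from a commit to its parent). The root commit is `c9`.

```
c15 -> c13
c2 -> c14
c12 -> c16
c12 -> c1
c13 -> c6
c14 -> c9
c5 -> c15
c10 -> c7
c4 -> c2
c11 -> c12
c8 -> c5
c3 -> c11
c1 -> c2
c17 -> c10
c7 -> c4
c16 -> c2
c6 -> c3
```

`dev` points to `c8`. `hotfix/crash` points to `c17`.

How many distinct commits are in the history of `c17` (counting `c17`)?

Walking parent pointers from c17: reachable set = {c10, c14, c17, c2, c4, c7, c9}.
That is 7 commits.

7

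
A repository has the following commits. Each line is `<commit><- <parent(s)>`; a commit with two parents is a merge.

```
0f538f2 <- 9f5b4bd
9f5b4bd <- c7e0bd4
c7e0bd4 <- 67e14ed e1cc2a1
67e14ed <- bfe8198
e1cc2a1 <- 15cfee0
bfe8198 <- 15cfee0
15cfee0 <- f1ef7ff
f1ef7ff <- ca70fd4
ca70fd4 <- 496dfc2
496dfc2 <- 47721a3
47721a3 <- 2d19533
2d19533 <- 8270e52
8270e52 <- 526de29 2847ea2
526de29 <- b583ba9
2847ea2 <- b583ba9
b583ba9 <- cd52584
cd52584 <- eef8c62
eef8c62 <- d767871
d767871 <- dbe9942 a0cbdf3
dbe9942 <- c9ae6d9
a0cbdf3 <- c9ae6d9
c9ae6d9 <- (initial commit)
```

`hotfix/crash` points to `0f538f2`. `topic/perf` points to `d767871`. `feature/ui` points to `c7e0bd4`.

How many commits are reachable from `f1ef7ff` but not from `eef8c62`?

10

Reachable from f1ef7ff: {2847ea2, 2d19533, 47721a3, 496dfc2, 526de29, 8270e52, a0cbdf3, b583ba9, c9ae6d9, ca70fd4, cd52584, d767871, dbe9942, eef8c62, f1ef7ff}.
Reachable from eef8c62: {a0cbdf3, c9ae6d9, d767871, dbe9942, eef8c62}.
In f1ef7ff's history but not eef8c62's: {2847ea2, 2d19533, 47721a3, 496dfc2, 526de29, 8270e52, b583ba9, ca70fd4, cd52584, f1ef7ff} — 10 commits.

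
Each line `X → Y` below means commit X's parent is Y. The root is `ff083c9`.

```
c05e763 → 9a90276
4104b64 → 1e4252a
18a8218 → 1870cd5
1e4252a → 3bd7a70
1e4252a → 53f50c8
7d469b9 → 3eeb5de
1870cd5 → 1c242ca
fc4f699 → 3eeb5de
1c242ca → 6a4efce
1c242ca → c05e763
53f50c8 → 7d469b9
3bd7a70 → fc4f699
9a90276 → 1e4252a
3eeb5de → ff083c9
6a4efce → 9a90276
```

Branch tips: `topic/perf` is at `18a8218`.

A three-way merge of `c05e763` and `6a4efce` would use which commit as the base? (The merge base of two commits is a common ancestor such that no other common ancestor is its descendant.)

9a90276

Ancestors of c05e763: {1e4252a, 3bd7a70, 3eeb5de, 53f50c8, 7d469b9, 9a90276, c05e763, fc4f699, ff083c9}.
Ancestors of 6a4efce: {1e4252a, 3bd7a70, 3eeb5de, 53f50c8, 6a4efce, 7d469b9, 9a90276, fc4f699, ff083c9}.
Common ancestors: {1e4252a, 3bd7a70, 3eeb5de, 53f50c8, 7d469b9, 9a90276, fc4f699, ff083c9}.
Among these, 9a90276 is not an ancestor of any other common ancestor — it is the merge base.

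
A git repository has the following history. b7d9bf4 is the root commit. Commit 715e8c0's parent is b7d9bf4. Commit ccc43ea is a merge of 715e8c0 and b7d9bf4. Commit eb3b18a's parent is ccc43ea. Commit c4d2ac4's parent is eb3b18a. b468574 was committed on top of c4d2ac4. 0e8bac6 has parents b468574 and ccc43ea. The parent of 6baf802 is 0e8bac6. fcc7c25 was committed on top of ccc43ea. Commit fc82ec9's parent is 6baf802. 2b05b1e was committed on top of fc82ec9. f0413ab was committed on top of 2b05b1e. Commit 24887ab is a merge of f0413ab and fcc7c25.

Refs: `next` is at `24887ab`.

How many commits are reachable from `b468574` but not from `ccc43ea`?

3

Reachable from b468574: {715e8c0, b468574, b7d9bf4, c4d2ac4, ccc43ea, eb3b18a}.
Reachable from ccc43ea: {715e8c0, b7d9bf4, ccc43ea}.
In b468574's history but not ccc43ea's: {b468574, c4d2ac4, eb3b18a} — 3 commits.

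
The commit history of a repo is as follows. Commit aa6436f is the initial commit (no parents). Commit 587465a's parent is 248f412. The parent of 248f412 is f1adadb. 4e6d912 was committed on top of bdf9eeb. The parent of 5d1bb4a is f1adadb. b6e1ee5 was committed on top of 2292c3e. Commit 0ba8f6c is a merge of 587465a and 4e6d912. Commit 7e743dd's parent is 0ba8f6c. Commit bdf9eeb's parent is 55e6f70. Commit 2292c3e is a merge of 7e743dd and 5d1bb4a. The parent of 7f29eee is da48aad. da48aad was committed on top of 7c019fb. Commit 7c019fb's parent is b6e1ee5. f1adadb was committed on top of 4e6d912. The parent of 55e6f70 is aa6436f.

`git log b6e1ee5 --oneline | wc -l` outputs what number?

Walking parent pointers from b6e1ee5: reachable set = {0ba8f6c, 2292c3e, 248f412, 4e6d912, 55e6f70, 587465a, 5d1bb4a, 7e743dd, aa6436f, b6e1ee5, bdf9eeb, f1adadb}.
That is 12 commits.

12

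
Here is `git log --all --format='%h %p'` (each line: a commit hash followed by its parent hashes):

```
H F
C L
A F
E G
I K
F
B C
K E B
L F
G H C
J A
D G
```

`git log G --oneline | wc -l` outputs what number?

5

Walking parent pointers from G: reachable set = {C, F, G, H, L}.
That is 5 commits.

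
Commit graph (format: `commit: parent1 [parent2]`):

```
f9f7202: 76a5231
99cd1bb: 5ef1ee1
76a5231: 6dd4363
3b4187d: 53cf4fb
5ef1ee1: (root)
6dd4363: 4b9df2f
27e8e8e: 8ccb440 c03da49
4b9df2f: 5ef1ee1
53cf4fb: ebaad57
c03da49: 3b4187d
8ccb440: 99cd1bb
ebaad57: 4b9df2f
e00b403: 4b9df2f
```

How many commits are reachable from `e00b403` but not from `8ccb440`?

Reachable from e00b403: {4b9df2f, 5ef1ee1, e00b403}.
Reachable from 8ccb440: {5ef1ee1, 8ccb440, 99cd1bb}.
In e00b403's history but not 8ccb440's: {4b9df2f, e00b403} — 2 commits.

2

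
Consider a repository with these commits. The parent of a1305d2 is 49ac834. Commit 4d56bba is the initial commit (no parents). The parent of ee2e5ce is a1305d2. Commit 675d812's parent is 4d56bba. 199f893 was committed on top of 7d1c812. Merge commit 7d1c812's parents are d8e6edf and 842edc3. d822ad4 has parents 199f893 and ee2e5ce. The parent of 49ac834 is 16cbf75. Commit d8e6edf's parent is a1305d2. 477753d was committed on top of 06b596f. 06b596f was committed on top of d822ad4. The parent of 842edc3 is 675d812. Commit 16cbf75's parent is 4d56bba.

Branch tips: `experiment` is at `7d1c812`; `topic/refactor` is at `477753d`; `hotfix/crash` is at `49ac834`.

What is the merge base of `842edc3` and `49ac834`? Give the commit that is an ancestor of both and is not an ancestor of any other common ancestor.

4d56bba

Ancestors of 842edc3: {4d56bba, 675d812, 842edc3}.
Ancestors of 49ac834: {16cbf75, 49ac834, 4d56bba}.
Common ancestors: {4d56bba}.
The only common ancestor is 4d56bba, so it is the merge base.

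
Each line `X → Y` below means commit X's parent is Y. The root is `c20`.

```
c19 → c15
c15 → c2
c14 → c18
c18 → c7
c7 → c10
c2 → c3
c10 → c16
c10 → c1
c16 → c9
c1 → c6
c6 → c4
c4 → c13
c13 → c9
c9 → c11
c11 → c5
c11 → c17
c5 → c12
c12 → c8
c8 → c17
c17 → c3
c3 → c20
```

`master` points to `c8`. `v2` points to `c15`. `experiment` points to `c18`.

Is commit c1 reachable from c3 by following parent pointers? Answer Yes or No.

No

Ancestors of c3: {c20, c3}.
c1 is not in that set, so it is not an ancestor of c3.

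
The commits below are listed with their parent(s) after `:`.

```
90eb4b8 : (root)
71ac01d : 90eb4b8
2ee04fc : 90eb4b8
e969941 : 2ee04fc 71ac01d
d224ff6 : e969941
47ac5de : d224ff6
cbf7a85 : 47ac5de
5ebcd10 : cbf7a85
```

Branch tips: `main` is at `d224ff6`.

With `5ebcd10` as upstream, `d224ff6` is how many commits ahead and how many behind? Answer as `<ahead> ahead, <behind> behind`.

Reachable from d224ff6: {2ee04fc, 71ac01d, 90eb4b8, d224ff6, e969941}.
Reachable from 5ebcd10: {2ee04fc, 47ac5de, 5ebcd10, 71ac01d, 90eb4b8, cbf7a85, d224ff6, e969941}.
Only in d224ff6's history (ahead): {} — 0.
Only in 5ebcd10's history (behind): {47ac5de, 5ebcd10, cbf7a85} — 3.

0 ahead, 3 behind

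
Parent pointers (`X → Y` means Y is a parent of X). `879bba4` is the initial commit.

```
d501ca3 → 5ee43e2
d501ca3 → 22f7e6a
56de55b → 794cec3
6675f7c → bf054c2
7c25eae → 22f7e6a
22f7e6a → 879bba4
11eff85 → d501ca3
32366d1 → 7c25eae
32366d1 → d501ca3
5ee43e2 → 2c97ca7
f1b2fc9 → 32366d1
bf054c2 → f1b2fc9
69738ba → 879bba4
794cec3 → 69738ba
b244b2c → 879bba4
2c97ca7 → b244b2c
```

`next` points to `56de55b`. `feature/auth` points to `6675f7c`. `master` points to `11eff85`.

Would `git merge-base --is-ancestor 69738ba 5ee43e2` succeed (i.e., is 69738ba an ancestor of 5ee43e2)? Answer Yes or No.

Ancestors of 5ee43e2: {2c97ca7, 5ee43e2, 879bba4, b244b2c}.
69738ba is not in that set, so it is not an ancestor of 5ee43e2.

No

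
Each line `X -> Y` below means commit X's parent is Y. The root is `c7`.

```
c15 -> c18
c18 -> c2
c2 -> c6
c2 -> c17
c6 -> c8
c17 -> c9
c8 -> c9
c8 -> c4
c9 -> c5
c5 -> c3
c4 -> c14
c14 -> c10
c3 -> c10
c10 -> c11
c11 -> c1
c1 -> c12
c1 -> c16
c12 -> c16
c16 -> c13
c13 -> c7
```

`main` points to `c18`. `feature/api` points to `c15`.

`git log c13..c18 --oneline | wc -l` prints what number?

15

Reachable from c18: {c1, c10, c11, c12, c13, c14, c16, c17, c18, c2, c3, c4, c5, c6, c7, c8, c9}.
Reachable from c13: {c13, c7}.
In c18's history but not c13's: {c1, c10, c11, c12, c14, c16, c17, c18, c2, c3, c4, c5, c6, c8, c9} — 15 commits.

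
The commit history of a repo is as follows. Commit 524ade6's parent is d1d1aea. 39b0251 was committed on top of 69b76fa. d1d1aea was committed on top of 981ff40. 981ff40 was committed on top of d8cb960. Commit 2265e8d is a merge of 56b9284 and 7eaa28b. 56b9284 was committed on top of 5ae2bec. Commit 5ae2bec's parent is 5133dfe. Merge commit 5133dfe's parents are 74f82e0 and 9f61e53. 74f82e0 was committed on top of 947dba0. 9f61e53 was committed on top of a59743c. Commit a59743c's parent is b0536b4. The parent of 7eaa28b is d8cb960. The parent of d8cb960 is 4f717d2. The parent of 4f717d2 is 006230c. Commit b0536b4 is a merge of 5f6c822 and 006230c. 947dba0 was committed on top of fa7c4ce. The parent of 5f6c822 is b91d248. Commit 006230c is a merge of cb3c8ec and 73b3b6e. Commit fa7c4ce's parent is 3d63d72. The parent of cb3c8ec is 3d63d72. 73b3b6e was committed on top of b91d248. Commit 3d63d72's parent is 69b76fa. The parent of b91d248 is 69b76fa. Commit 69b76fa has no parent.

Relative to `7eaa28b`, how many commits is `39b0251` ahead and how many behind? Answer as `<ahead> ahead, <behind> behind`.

1 ahead, 8 behind

Reachable from 39b0251: {39b0251, 69b76fa}.
Reachable from 7eaa28b: {006230c, 3d63d72, 4f717d2, 69b76fa, 73b3b6e, 7eaa28b, b91d248, cb3c8ec, d8cb960}.
Only in 39b0251's history (ahead): {39b0251} — 1.
Only in 7eaa28b's history (behind): {006230c, 3d63d72, 4f717d2, 73b3b6e, 7eaa28b, b91d248, cb3c8ec, d8cb960} — 8.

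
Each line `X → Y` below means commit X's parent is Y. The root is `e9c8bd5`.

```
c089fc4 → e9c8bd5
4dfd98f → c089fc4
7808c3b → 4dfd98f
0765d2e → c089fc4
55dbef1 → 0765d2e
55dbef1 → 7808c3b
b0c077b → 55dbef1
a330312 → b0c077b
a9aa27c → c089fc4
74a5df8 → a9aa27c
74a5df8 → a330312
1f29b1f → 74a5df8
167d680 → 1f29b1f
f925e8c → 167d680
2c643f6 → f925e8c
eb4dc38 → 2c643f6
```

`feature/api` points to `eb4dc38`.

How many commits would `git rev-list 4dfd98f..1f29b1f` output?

8

Reachable from 1f29b1f: {0765d2e, 1f29b1f, 4dfd98f, 55dbef1, 74a5df8, 7808c3b, a330312, a9aa27c, b0c077b, c089fc4, e9c8bd5}.
Reachable from 4dfd98f: {4dfd98f, c089fc4, e9c8bd5}.
In 1f29b1f's history but not 4dfd98f's: {0765d2e, 1f29b1f, 55dbef1, 74a5df8, 7808c3b, a330312, a9aa27c, b0c077b} — 8 commits.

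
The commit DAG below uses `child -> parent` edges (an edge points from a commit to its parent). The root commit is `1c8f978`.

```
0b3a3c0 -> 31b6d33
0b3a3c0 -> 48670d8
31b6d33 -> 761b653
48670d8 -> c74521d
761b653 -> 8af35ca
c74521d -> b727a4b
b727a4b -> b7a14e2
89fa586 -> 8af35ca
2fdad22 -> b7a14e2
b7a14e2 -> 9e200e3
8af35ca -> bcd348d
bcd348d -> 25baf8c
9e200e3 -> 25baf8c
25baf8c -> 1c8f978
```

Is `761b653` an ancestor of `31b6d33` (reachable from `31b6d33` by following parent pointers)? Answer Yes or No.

Yes

Ancestors of 31b6d33 (commits reachable by following parents): {1c8f978, 25baf8c, 31b6d33, 761b653, 8af35ca, bcd348d}.
761b653 is in that set, so it is an ancestor of 31b6d33.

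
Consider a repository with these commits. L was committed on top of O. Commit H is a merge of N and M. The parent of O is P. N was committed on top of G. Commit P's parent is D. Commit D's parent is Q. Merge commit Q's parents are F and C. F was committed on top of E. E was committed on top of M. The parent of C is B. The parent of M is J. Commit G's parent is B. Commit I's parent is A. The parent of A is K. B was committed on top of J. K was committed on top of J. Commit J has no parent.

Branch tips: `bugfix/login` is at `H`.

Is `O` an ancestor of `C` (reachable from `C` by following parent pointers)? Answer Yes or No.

No

Ancestors of C: {B, C, J}.
O is not in that set, so it is not an ancestor of C.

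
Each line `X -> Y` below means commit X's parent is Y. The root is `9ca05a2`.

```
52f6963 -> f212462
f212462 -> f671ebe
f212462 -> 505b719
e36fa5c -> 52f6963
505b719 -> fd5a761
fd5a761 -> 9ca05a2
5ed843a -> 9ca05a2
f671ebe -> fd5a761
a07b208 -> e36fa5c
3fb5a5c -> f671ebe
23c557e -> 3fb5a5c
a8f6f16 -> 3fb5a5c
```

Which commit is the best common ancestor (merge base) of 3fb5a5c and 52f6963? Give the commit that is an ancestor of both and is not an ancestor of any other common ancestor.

Ancestors of 3fb5a5c: {3fb5a5c, 9ca05a2, f671ebe, fd5a761}.
Ancestors of 52f6963: {505b719, 52f6963, 9ca05a2, f212462, f671ebe, fd5a761}.
Common ancestors: {9ca05a2, f671ebe, fd5a761}.
Among these, f671ebe is not an ancestor of any other common ancestor — it is the merge base.

f671ebe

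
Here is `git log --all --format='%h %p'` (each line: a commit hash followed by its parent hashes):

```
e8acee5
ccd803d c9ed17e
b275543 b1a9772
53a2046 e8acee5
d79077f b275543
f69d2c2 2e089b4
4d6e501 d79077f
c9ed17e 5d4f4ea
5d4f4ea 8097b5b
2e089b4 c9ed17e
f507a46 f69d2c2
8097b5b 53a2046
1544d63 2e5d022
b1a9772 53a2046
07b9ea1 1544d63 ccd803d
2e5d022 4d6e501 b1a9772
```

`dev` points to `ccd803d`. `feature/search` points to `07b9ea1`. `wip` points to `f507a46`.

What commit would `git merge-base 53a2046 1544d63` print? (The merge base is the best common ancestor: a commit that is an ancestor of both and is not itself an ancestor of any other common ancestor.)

Ancestors of 53a2046: {53a2046, e8acee5}.
Ancestors of 1544d63: {1544d63, 2e5d022, 4d6e501, 53a2046, b1a9772, b275543, d79077f, e8acee5}.
Common ancestors: {53a2046, e8acee5}.
Among these, 53a2046 is not an ancestor of any other common ancestor — it is the merge base.

53a2046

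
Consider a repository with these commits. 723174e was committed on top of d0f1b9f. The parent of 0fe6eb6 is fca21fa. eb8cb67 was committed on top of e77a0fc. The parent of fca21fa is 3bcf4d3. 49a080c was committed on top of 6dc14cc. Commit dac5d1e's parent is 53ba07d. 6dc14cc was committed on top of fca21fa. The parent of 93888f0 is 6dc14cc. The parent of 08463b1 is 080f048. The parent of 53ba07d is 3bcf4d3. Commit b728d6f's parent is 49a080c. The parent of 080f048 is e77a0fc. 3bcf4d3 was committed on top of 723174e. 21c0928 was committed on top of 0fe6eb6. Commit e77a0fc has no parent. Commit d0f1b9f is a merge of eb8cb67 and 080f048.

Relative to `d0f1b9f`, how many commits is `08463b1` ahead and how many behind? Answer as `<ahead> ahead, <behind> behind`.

1 ahead, 2 behind

Reachable from 08463b1: {080f048, 08463b1, e77a0fc}.
Reachable from d0f1b9f: {080f048, d0f1b9f, e77a0fc, eb8cb67}.
Only in 08463b1's history (ahead): {08463b1} — 1.
Only in d0f1b9f's history (behind): {d0f1b9f, eb8cb67} — 2.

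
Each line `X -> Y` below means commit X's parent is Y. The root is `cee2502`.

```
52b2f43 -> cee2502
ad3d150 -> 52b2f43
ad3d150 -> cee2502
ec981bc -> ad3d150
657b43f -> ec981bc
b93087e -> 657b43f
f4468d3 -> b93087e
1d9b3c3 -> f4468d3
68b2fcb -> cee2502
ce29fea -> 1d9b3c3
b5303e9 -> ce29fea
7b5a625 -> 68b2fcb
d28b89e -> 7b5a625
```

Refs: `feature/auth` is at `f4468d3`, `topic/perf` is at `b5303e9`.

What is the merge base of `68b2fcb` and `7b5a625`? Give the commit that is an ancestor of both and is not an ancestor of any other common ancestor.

Ancestors of 68b2fcb: {68b2fcb, cee2502}.
Ancestors of 7b5a625: {68b2fcb, 7b5a625, cee2502}.
Common ancestors: {68b2fcb, cee2502}.
Among these, 68b2fcb is not an ancestor of any other common ancestor — it is the merge base.

68b2fcb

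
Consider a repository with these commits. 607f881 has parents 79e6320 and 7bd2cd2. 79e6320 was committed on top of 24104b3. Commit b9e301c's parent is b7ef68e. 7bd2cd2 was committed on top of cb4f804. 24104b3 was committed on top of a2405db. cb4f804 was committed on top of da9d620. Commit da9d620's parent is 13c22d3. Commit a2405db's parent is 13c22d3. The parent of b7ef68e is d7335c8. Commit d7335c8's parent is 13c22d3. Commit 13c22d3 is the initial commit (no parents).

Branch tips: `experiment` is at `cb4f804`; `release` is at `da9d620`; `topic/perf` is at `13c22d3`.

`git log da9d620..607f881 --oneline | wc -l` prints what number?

6

Reachable from 607f881: {13c22d3, 24104b3, 607f881, 79e6320, 7bd2cd2, a2405db, cb4f804, da9d620}.
Reachable from da9d620: {13c22d3, da9d620}.
In 607f881's history but not da9d620's: {24104b3, 607f881, 79e6320, 7bd2cd2, a2405db, cb4f804} — 6 commits.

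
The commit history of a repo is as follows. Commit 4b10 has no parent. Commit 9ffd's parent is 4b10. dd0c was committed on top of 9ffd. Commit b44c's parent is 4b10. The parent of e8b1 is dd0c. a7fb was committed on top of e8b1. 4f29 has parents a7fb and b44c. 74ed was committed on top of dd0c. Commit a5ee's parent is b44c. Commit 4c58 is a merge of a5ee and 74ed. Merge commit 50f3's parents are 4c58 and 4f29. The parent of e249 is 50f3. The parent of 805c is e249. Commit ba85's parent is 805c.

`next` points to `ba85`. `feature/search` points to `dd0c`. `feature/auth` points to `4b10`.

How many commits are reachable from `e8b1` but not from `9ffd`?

2

Reachable from e8b1: {4b10, 9ffd, dd0c, e8b1}.
Reachable from 9ffd: {4b10, 9ffd}.
In e8b1's history but not 9ffd's: {dd0c, e8b1} — 2 commits.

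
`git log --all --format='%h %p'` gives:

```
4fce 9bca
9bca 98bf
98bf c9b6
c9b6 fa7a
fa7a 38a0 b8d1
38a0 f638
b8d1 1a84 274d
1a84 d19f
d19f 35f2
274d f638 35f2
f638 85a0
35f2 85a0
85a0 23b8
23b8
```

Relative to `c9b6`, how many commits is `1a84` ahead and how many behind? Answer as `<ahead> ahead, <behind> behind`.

Reachable from 1a84: {1a84, 23b8, 35f2, 85a0, d19f}.
Reachable from c9b6: {1a84, 23b8, 274d, 35f2, 38a0, 85a0, b8d1, c9b6, d19f, f638, fa7a}.
Only in 1a84's history (ahead): {} — 0.
Only in c9b6's history (behind): {274d, 38a0, b8d1, c9b6, f638, fa7a} — 6.

0 ahead, 6 behind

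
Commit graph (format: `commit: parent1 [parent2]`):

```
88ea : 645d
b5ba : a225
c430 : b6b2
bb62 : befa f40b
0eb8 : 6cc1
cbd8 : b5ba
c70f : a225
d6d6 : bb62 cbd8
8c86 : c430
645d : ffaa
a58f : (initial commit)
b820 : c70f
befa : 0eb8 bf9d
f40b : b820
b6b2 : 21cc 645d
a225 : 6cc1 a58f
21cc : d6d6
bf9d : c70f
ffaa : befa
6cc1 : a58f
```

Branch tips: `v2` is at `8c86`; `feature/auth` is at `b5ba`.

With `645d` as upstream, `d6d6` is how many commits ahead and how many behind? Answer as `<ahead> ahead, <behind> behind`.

6 ahead, 2 behind

Reachable from d6d6: {0eb8, 6cc1, a225, a58f, b5ba, b820, bb62, befa, bf9d, c70f, cbd8, d6d6, f40b}.
Reachable from 645d: {0eb8, 645d, 6cc1, a225, a58f, befa, bf9d, c70f, ffaa}.
Only in d6d6's history (ahead): {b5ba, b820, bb62, cbd8, d6d6, f40b} — 6.
Only in 645d's history (behind): {645d, ffaa} — 2.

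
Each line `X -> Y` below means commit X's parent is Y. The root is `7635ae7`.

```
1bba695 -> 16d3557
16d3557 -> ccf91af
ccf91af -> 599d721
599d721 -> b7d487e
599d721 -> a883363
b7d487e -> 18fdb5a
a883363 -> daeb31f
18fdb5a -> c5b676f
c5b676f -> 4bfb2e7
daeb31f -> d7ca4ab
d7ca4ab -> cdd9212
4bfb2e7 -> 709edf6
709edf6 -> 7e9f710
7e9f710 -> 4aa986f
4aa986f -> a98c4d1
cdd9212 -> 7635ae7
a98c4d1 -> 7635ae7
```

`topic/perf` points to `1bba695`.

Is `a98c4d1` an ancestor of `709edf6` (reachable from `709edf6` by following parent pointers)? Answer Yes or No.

Ancestors of 709edf6 (commits reachable by following parents): {4aa986f, 709edf6, 7635ae7, 7e9f710, a98c4d1}.
a98c4d1 is in that set, so it is an ancestor of 709edf6.

Yes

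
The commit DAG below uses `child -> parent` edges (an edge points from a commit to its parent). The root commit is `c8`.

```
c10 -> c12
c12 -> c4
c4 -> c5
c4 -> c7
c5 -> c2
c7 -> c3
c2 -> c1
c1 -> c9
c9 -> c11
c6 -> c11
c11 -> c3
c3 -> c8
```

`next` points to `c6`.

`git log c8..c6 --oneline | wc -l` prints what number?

3

Reachable from c6: {c11, c3, c6, c8}.
Reachable from c8: {c8}.
In c6's history but not c8's: {c11, c3, c6} — 3 commits.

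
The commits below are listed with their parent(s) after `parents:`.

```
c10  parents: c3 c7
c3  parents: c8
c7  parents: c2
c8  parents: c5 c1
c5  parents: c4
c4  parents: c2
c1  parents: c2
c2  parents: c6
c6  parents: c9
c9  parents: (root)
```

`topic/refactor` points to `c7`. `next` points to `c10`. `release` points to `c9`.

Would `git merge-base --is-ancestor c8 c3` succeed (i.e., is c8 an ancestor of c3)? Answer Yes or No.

Yes

Ancestors of c3 (commits reachable by following parents): {c1, c2, c3, c4, c5, c6, c8, c9}.
c8 is in that set, so it is an ancestor of c3.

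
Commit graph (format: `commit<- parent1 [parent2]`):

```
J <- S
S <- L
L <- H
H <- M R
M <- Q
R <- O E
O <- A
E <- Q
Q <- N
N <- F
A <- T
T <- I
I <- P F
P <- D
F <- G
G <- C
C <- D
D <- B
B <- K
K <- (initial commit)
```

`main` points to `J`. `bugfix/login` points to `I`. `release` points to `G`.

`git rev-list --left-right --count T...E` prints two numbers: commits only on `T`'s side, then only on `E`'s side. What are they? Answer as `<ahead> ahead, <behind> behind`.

3 ahead, 3 behind

Reachable from T: {B, C, D, F, G, I, K, P, T}.
Reachable from E: {B, C, D, E, F, G, K, N, Q}.
Only in T's history (ahead): {I, P, T} — 3.
Only in E's history (behind): {E, N, Q} — 3.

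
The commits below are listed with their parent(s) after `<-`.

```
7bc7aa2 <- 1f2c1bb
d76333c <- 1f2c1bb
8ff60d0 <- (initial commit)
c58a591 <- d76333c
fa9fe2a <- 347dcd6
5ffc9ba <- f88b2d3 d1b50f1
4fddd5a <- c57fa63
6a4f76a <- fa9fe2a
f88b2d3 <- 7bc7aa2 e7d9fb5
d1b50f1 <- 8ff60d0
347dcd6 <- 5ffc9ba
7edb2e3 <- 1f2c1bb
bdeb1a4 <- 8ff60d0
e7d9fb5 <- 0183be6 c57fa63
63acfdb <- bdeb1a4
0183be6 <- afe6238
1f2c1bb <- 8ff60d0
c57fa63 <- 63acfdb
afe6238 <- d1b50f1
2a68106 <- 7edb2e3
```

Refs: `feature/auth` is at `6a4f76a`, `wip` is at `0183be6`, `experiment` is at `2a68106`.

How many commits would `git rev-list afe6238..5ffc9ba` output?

Reachable from 5ffc9ba: {0183be6, 1f2c1bb, 5ffc9ba, 63acfdb, 7bc7aa2, 8ff60d0, afe6238, bdeb1a4, c57fa63, d1b50f1, e7d9fb5, f88b2d3}.
Reachable from afe6238: {8ff60d0, afe6238, d1b50f1}.
In 5ffc9ba's history but not afe6238's: {0183be6, 1f2c1bb, 5ffc9ba, 63acfdb, 7bc7aa2, bdeb1a4, c57fa63, e7d9fb5, f88b2d3} — 9 commits.

9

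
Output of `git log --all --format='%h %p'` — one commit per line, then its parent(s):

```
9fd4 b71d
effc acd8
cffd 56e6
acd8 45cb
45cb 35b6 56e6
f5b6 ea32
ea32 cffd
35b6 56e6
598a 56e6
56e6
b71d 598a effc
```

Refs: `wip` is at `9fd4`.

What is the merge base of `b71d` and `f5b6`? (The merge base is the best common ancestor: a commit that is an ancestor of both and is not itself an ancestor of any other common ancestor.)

Ancestors of b71d: {35b6, 45cb, 56e6, 598a, acd8, b71d, effc}.
Ancestors of f5b6: {56e6, cffd, ea32, f5b6}.
Common ancestors: {56e6}.
The only common ancestor is 56e6, so it is the merge base.

56e6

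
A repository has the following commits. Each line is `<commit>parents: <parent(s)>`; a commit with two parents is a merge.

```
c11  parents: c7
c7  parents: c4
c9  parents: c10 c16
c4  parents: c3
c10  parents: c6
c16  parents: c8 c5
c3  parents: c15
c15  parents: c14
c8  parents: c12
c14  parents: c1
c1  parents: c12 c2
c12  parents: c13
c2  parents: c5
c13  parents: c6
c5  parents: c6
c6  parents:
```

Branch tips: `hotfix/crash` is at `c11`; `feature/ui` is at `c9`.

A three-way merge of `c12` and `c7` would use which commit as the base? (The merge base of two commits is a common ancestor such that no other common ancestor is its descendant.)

c12

Ancestors of c12: {c12, c13, c6}.
Ancestors of c7: {c1, c12, c13, c14, c15, c2, c3, c4, c5, c6, c7}.
Common ancestors: {c12, c13, c6}.
Among these, c12 is not an ancestor of any other common ancestor — it is the merge base.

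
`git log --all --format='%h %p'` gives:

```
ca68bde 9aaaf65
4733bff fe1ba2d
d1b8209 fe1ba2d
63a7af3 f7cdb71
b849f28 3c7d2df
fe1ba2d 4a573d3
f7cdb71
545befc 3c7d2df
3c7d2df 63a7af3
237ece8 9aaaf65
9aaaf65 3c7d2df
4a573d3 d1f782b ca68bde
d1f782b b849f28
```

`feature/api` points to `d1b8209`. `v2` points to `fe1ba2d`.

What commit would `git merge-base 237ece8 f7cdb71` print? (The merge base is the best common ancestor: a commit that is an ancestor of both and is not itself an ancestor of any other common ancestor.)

Ancestors of 237ece8: {237ece8, 3c7d2df, 63a7af3, 9aaaf65, f7cdb71}.
Ancestors of f7cdb71: {f7cdb71}.
Common ancestors: {f7cdb71}.
The only common ancestor is f7cdb71, so it is the merge base.

f7cdb71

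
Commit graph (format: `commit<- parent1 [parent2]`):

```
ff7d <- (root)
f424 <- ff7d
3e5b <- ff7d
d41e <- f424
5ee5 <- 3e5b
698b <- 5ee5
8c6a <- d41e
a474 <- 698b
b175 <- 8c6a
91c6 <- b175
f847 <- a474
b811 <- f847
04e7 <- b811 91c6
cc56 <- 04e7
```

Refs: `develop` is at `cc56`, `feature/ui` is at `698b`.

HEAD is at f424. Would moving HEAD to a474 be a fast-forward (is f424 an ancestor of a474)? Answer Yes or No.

A fast-forward from f424 to a474 is possible iff f424 is an ancestor of a474.
Ancestors of a474: {3e5b, 5ee5, 698b, a474, ff7d}.
f424 is not among them, so fast-forward is not possible.

No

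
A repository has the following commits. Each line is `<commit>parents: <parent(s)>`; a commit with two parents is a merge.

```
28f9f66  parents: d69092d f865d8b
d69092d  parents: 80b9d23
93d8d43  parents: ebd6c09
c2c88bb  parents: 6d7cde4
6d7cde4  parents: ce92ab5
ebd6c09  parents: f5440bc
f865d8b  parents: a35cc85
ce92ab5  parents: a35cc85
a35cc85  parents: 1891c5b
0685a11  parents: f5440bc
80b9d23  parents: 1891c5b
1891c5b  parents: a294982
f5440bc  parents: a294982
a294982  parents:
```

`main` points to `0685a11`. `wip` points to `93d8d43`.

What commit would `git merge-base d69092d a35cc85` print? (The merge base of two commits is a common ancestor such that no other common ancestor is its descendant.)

Ancestors of d69092d: {1891c5b, 80b9d23, a294982, d69092d}.
Ancestors of a35cc85: {1891c5b, a294982, a35cc85}.
Common ancestors: {1891c5b, a294982}.
Among these, 1891c5b is not an ancestor of any other common ancestor — it is the merge base.

1891c5b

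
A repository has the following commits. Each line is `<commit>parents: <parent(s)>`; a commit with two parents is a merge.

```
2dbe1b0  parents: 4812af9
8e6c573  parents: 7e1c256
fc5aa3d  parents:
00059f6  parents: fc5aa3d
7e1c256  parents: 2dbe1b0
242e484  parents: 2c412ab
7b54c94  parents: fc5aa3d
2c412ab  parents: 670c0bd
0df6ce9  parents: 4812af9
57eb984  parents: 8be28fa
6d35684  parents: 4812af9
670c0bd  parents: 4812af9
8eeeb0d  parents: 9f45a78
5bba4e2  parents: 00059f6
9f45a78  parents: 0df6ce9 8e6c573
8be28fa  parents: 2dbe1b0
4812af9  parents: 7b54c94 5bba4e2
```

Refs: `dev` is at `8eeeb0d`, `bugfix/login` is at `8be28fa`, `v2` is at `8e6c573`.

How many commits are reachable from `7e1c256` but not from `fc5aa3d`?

6

Reachable from 7e1c256: {00059f6, 2dbe1b0, 4812af9, 5bba4e2, 7b54c94, 7e1c256, fc5aa3d}.
Reachable from fc5aa3d: {fc5aa3d}.
In 7e1c256's history but not fc5aa3d's: {00059f6, 2dbe1b0, 4812af9, 5bba4e2, 7b54c94, 7e1c256} — 6 commits.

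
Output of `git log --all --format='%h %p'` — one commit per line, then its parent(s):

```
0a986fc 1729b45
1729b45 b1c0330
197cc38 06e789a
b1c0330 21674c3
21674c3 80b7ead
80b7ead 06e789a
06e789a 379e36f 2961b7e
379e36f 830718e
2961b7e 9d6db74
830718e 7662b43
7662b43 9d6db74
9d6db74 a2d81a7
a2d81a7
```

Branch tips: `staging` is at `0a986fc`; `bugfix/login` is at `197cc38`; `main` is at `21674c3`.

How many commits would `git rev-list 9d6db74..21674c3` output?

7

Reachable from 21674c3: {06e789a, 21674c3, 2961b7e, 379e36f, 7662b43, 80b7ead, 830718e, 9d6db74, a2d81a7}.
Reachable from 9d6db74: {9d6db74, a2d81a7}.
In 21674c3's history but not 9d6db74's: {06e789a, 21674c3, 2961b7e, 379e36f, 7662b43, 80b7ead, 830718e} — 7 commits.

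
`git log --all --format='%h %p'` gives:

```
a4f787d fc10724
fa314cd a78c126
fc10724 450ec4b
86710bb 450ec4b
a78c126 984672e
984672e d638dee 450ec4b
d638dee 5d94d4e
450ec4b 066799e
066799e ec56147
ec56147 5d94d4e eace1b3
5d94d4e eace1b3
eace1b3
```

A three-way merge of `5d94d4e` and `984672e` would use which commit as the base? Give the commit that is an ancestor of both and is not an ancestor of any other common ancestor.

Ancestors of 5d94d4e: {5d94d4e, eace1b3}.
Ancestors of 984672e: {066799e, 450ec4b, 5d94d4e, 984672e, d638dee, eace1b3, ec56147}.
Common ancestors: {5d94d4e, eace1b3}.
Among these, 5d94d4e is not an ancestor of any other common ancestor — it is the merge base.

5d94d4e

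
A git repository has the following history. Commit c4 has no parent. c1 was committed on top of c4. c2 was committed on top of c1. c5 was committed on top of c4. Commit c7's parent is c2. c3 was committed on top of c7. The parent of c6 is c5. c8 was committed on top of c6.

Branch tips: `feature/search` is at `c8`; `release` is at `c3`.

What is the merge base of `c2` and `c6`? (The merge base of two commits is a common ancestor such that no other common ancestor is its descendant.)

c4

Ancestors of c2: {c1, c2, c4}.
Ancestors of c6: {c4, c5, c6}.
Common ancestors: {c4}.
The only common ancestor is c4, so it is the merge base.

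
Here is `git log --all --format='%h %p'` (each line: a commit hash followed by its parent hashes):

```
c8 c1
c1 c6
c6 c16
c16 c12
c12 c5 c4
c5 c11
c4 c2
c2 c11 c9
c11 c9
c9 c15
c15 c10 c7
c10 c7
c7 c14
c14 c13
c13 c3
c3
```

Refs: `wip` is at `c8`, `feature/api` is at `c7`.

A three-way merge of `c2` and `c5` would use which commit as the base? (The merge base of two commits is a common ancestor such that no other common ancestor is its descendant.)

Ancestors of c2: {c10, c11, c13, c14, c15, c2, c3, c7, c9}.
Ancestors of c5: {c10, c11, c13, c14, c15, c3, c5, c7, c9}.
Common ancestors: {c10, c11, c13, c14, c15, c3, c7, c9}.
Among these, c11 is not an ancestor of any other common ancestor — it is the merge base.

c11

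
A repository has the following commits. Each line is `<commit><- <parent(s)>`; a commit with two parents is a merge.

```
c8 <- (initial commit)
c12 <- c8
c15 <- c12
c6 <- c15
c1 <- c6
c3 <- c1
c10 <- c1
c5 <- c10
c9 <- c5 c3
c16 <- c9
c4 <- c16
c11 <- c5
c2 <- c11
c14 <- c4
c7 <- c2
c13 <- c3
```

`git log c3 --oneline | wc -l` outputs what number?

Walking parent pointers from c3: reachable set = {c1, c12, c15, c3, c6, c8}.
That is 6 commits.

6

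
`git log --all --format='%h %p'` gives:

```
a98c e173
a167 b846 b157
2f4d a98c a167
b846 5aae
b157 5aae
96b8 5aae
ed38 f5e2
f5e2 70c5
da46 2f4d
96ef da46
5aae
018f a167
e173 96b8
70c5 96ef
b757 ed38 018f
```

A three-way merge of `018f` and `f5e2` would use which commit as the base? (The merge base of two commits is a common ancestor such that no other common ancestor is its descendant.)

Ancestors of 018f: {018f, 5aae, a167, b157, b846}.
Ancestors of f5e2: {2f4d, 5aae, 70c5, 96b8, 96ef, a167, a98c, b157, b846, da46, e173, f5e2}.
Common ancestors: {5aae, a167, b157, b846}.
Among these, a167 is not an ancestor of any other common ancestor — it is the merge base.

a167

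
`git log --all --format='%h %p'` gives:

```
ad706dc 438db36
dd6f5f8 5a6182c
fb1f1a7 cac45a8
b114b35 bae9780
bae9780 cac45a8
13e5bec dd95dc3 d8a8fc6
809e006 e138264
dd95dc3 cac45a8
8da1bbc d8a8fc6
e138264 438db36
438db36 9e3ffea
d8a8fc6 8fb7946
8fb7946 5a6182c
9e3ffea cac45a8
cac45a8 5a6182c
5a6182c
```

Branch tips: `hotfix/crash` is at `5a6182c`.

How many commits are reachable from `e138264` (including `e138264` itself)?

5

Walking parent pointers from e138264: reachable set = {438db36, 5a6182c, 9e3ffea, cac45a8, e138264}.
That is 5 commits.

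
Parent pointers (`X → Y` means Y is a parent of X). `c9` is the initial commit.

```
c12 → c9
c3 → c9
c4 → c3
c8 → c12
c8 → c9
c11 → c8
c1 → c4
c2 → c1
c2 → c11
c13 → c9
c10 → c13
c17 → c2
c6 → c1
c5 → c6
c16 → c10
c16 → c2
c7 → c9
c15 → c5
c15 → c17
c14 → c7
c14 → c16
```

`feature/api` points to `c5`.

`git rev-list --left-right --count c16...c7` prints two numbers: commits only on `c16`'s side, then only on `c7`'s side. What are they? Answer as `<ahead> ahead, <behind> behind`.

Reachable from c16: {c1, c10, c11, c12, c13, c16, c2, c3, c4, c8, c9}.
Reachable from c7: {c7, c9}.
Only in c16's history (ahead): {c1, c10, c11, c12, c13, c16, c2, c3, c4, c8} — 10.
Only in c7's history (behind): {c7} — 1.

10 ahead, 1 behind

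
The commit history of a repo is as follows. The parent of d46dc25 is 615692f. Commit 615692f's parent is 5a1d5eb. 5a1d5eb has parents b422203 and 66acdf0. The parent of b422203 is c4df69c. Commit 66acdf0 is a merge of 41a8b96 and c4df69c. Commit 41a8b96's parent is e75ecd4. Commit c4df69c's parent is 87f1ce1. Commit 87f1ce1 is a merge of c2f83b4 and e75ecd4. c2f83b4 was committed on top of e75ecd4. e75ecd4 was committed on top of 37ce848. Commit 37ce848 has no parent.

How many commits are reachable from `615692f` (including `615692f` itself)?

Walking parent pointers from 615692f: reachable set = {37ce848, 41a8b96, 5a1d5eb, 615692f, 66acdf0, 87f1ce1, b422203, c2f83b4, c4df69c, e75ecd4}.
That is 10 commits.

10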